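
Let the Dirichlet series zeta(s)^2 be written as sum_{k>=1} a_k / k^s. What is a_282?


The Dirichlet convolution of the constant function 1 with itself gives (1 * 1)(k) = sum_{d | k} 1 = d(k), the number of positive divisors of k.
Since zeta(s) = sum_{k>=1} 1/k^s, we have zeta(s)^2 = sum_{k>=1} d(k)/k^s, so a_k = d(k).
For k = 282: the divisors are 1, 2, 3, 6, 47, 94, 141, 282.
Count = 8.

8


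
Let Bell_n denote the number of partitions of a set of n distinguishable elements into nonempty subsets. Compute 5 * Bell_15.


Bell_15 can be computed from the Bell triangle or from Dobinski's identity Bell_n = (1/e) * sum_{k>=0} k^n / k!.
Computing Bell_15 = 1382958545.
Then 5 * 1382958545 = 6914792725.

6914792725


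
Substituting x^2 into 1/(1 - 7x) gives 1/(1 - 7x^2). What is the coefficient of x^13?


Since 1/(1 - 7x^2) only has even powers of x,
the coefficient of x^13 (odd) is 0.

0


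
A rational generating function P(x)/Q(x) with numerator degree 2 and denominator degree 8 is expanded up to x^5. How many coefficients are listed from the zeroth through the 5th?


Expanding up to x^5 gives the coefficients for x^0, x^1, ..., x^5.
That is 5 + 1 = 6 coefficients in total.

6


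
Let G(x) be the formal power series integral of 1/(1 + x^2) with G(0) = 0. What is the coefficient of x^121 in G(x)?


1/(1 + x^2) = sum_{j>=0} (-1)^j x^(2j). Integrating termwise with G(0) = 0:
G(x) = sum_{j>=0} (-1)^j x^(2j+1) / (2j+1) = arctan(x).
Only odd powers are nonzero. For x^121 write 121 = 2*60 + 1, giving
(-1)^60 / 121 = 1/121 = 1/121.

1/121


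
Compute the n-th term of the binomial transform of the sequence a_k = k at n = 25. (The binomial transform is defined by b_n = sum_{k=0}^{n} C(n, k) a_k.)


With a_k = k, b_n = sum_{k=0}^{n} C(n, k) k. Using k * C(n, k) = n * C(n-1, k-1) gives b_n = n * sum_{k>=1} C(n-1, k-1) = n * 2^(n-1).
For n = 25: 25 * 2^24 = 25 * 16777216 = 419430400.

419430400


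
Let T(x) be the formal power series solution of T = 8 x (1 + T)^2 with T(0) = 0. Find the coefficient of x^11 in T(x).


Apply the Lagrange inversion formula: if T = 8 x * phi(T) with phi(t) = (1 + t)^2, then [x^n] T = 8^n * (1/n) [t^(n-1)] phi(t)^n = 8^n * (1/n) [t^(n-1)] (1 + t)^(2n) = 8^n * (1/n) C(2n, n-1).
Using the identity C(2n, n-1) = C(2n, n) * n / (n+1), the unscaled factor equals C(2n, n) / (n+1) = C_n, the n-th Catalan number.
For n = 11: C_11 = C(22, 11) / 12 = 705432/12 = 58786.
With the 8^11 = 8589934592 factor, the coefficient is 8589934592 * 58786 = 504967894925312.

504967894925312


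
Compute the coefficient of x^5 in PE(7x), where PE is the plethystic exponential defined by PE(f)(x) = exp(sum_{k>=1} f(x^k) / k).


With f(x) = 7x, the exponent is sum_{k>=1} 7 x^k / k = 7 * (-ln(1 - x)). Exponentiating:
PE(7x) = exp(-7 ln(1 - x)) = 1/(1 - x)^7.
By the negative binomial expansion, [x^n] 1/(1 - x)^7 = C(n + 6, 6).
For n = 5: C(11, 6) = 462.

462


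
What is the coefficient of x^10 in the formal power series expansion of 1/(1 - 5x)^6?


The general identity 1/(1 - c x)^r = sum_{k>=0} c^k C(k + r - 1, r - 1) x^k follows by substituting y = c x into 1/(1 - y)^r = sum_{k>=0} C(k + r - 1, r - 1) y^k.
For c = 5, r = 6, k = 10:
5^10 * C(15, 5) = 9765625 * 3003 = 29326171875.

29326171875


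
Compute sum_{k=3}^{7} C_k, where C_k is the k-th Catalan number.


C_3 through C_7: 5, 14, 42, 132, 429
Sum = 5 + 14 + 42 + 132 + 429
= 622

622


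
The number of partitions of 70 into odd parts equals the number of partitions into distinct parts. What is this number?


Computing partitions of 70 into odd parts (1, 3, 5, ...):
Using the generating function prod_{k>=0} 1/(1-x^(2k+1)),
the count is 29927

29927


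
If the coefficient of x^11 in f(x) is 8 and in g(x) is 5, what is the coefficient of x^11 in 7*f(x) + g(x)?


Scalar multiplication scales coefficients: 7 * 8 = 56.
Then add the g coefficient: 56 + 5
= 61

61


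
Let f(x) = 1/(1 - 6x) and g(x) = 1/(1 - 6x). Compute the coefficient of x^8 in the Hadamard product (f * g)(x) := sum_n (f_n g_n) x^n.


f has coefficients f_k = 6^k and g has coefficients g_k = 6^k, so the Hadamard product has coefficient (f*g)_k = 6^k * 6^k = 36^k.
For k = 8: 36^8 = 2821109907456.

2821109907456


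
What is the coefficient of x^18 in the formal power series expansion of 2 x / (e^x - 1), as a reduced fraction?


The exponential generating function for Bernoulli numbers is
x / (e^x - 1) = sum_{k>=0} B_k x^k / k!.
So the coefficient of x^18 in 2 x / (e^x - 1) is 2 B_18 / 18!.
Computing: B_18 = 43867/798, 18! = 6402373705728000, giving
2 * 43867/798 / 6402373705728000 = 43867/2554547108585472000.

43867/2554547108585472000


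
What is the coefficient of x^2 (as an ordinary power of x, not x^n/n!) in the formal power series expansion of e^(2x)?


The exponential series is e^y = sum_{k>=0} y^k / k!. Substituting y = 2x gives
e^(2x) = sum_{k>=0} 2^k x^k / k!.
So the coefficient of x^n is a^n/n! with a = 2, n = 2:
2^2 / 2! = 4/2 = 2

2


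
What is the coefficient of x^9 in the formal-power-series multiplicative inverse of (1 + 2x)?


The inverse is 1/(1 + 2x). Apply the geometric identity 1/(1 - y) = sum_{k>=0} y^k with y = -2x:
1/(1 + 2x) = sum_{k>=0} (-2)^k x^k.
So the coefficient of x^9 is (-2)^9 = -512.

-512


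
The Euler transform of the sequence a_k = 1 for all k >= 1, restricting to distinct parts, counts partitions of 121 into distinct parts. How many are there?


Partitions of 121 into distinct parts can be computed via generating function.
Product (1+x)(1+x^2)(1+x^3)...
The coefficient of x^121 = 2368800

2368800


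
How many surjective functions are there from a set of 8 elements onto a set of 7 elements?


By inclusion-exclusion on which target elements are missed, the number of surjections from an n-set onto a k-set is
surj(n, k) = sum_{j=0}^{k} (-1)^j C(k, j) (k - j)^n.
Equivalently surj(n, k) = k! * S(n, k), where S(n, k) is the Stirling number of the second kind.
For n = 8, k = 7:
S(8, 7) = 28, so
surj = 7! * 28 = 5040 * 28 = 141120.

141120


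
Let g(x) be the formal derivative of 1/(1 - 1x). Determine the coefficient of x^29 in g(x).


Differentiate termwise: d/dx sum_{k>=0} 1^k x^k = sum_{k>=1} k 1^k x^(k-1) = sum_{j>=0} (j+1) 1^(j+1) x^j.
Equivalently, d/dx [1/(1 - 1x)] = 1/(1 - 1x)^2.
For j = 29: 30 * 1^30 = 30 * 1 = 30.

30


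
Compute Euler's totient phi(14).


phi(n) counts integers in [1, n] coprime to n. Using the multiplicative formula phi(n) = n * prod_{p | n} (1 - 1/p):
14 = 2 * 7, so
phi(14) = 14 * (1 - 1/2) * (1 - 1/7) = 6.

6


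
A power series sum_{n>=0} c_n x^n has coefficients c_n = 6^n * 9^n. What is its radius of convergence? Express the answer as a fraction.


By the root test (Cauchy-Hadamard), the radius is R = 1 / limsup_n |c_n|^(1/n).
Here |c_n|^(1/n) = (6^n * 9^n)^(1/n) = 6 * 9 = 54 for all n.
So R = 1/54 = 1/54.

1/54


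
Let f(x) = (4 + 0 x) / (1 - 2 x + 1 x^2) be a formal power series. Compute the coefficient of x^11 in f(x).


Write f(x) = sum_{k>=0} a_k x^k. Multiplying both sides by 1 - 2 x + 1 x^2 gives
(1 - 2 x + 1 x^2) sum_{k>=0} a_k x^k = 4 + 0 x.
Matching coefficients:
 x^0: a_0 = 4
 x^1: a_1 - 2 a_0 = 0  =>  a_1 = 2*4 + 0 = 8
 x^k (k >= 2): a_k = 2 a_{k-1} - 1 a_{k-2}.
Iterating: a_2 = 12, a_3 = 16, a_4 = 20, a_5 = 24, a_6 = 28, a_7 = 32, a_8 = 36, a_9 = 40, a_10 = 44, a_11 = 48.
So the coefficient of x^11 is 48.

48


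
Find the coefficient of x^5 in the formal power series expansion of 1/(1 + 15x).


Write 1/(1 + c x) = 1/(1 - (-c) x) and apply the geometric-series identity
1/(1 - y) = sum_{k>=0} y^k to get 1/(1 + c x) = sum_{k>=0} (-c)^k x^k.
So the coefficient of x^k is (-c)^k = (-1)^k * c^k.
Here c = 15 and k = 5:
(-15)^5 = -1 * 759375 = -759375

-759375


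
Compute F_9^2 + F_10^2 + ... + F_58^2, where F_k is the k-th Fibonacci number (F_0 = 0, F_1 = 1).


There is a standard identity sum_{k=0}^{N} F_k^2 = F_N * F_{N+1} (proved inductively from the telescoping relation F_k^2 = F_k F_{k+1} - F_{k-1} F_k). Then
sum_{k=9}^{58} F_k^2 = F_58 F_59 - F_8 F_9.
Computing: F_58 = 591286729879, F_59 = 956722026041, F_8 = 21, F_9 = 34.
Sum = 591286729879 * 956722026041 - 21 * 34 = 565697038180994370778325.

565697038180994370778325


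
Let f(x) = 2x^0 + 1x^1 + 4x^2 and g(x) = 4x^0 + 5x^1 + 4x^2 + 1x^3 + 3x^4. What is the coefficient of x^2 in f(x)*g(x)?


Cauchy product at x^2:
2*4 + 1*5 + 4*4
= 29

29


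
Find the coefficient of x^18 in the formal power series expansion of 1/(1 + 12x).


Write 1/(1 + c x) = 1/(1 - (-c) x) and apply the geometric-series identity
1/(1 - y) = sum_{k>=0} y^k to get 1/(1 + c x) = sum_{k>=0} (-c)^k x^k.
So the coefficient of x^k is (-c)^k = (-1)^k * c^k.
Here c = 12 and k = 18:
(-12)^18 = 1 * 26623333280885243904 = 26623333280885243904

26623333280885243904


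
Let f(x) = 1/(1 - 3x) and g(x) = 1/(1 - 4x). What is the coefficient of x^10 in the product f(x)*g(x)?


The coefficient of x^n in f*g is the Cauchy product: sum_{k=0}^{n} a^k * b^(n-k).
With a=3, b=4, n=10:
sum_{k=0}^{10} 3^k * 4^(10-k)
= 4017157

4017157


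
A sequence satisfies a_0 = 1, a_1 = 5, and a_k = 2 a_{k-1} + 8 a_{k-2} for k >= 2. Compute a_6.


The characteristic equation is t^2 - 2 t - 8 = 0, with roots r_1 = 4 and r_2 = -2 (so c_1 = r_1 + r_2, c_2 = -r_1 r_2 as required).
One can use the closed form a_n = A r_1^n + B r_2^n, but direct iteration is more reliable:
a_0 = 1, a_1 = 5, a_2 = 18, a_3 = 76, a_4 = 296, a_5 = 1200, a_6 = 4768.
So a_6 = 4768.

4768


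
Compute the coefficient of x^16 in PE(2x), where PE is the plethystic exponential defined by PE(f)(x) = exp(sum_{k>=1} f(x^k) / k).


With f(x) = 2x, the exponent is sum_{k>=1} 2 x^k / k = 2 * (-ln(1 - x)). Exponentiating:
PE(2x) = exp(-2 ln(1 - x)) = 1/(1 - x)^2.
By the negative binomial expansion, [x^n] 1/(1 - x)^2 = C(n + 1, 1).
For n = 16: C(17, 1) = 17.

17


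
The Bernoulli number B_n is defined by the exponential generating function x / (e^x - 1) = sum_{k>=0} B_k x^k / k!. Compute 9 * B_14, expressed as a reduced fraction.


Bernoulli numbers can also be computed recursively via B_0 = 1 and sum_{j=0}^{m} C(m+1, j) B_j = 0 for m >= 1. Odd-index Bernoulli numbers vanish for k >= 3.
Computing B_14 = 7/6, so 9 * B_14 = 9 * 7/6 = 21/2.

21/2


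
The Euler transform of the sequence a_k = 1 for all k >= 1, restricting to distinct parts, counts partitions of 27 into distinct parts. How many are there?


Partitions of 27 into distinct parts can be computed via generating function.
Product (1+x)(1+x^2)(1+x^3)...
The coefficient of x^27 = 192

192


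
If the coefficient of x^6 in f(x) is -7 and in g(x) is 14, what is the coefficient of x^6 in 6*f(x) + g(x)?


Scalar multiplication scales coefficients: 6 * -7 = -42.
Then add the g coefficient: -42 + 14
= -28

-28


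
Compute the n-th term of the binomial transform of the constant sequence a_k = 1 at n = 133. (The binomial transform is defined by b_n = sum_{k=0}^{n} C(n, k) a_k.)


With a_k = 1 for all k, b_n = sum_{k=0}^{n} C(n, k) = 2^n by the binomial theorem.
For n = 133: 2^133 = 10889035741470030830827987437816582766592.

10889035741470030830827987437816582766592


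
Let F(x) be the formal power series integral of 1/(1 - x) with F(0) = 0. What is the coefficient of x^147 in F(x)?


1/(1 - x) = sum_{k>=0} x^k. Integrating termwise and using F(0) = 0 gives
F(x) = sum_{k>=0} x^(k+1) / (k+1) = sum_{m>=1} x^m / m = -ln(1 - x).
So the coefficient of x^147 is 1/147 = 1/147.

1/147


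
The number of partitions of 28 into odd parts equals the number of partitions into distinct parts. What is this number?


Computing partitions of 28 into odd parts (1, 3, 5, ...):
Using the generating function prod_{k>=0} 1/(1-x^(2k+1)),
the count is 222

222


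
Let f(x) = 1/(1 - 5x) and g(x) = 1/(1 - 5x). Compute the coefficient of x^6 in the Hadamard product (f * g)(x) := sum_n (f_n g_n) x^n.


f has coefficients f_k = 5^k and g has coefficients g_k = 5^k, so the Hadamard product has coefficient (f*g)_k = 5^k * 5^k = 25^k.
For k = 6: 25^6 = 244140625.

244140625


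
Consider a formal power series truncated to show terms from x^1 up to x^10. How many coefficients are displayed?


From x^1 to x^10 inclusive, the count is 10 - 1 + 1 = 10.

10


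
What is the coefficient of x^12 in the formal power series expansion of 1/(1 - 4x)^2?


The general identity 1/(1 - c x)^r = sum_{k>=0} c^k C(k + r - 1, r - 1) x^k follows by substituting y = c x into 1/(1 - y)^r = sum_{k>=0} C(k + r - 1, r - 1) y^k.
For c = 4, r = 2, k = 12:
4^12 * C(13, 1) = 16777216 * 13 = 218103808.

218103808


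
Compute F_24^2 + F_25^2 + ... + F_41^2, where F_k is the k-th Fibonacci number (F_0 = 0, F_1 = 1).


There is a standard identity sum_{k=0}^{N} F_k^2 = F_N * F_{N+1} (proved inductively from the telescoping relation F_k^2 = F_k F_{k+1} - F_{k-1} F_k). Then
sum_{k=24}^{41} F_k^2 = F_41 F_42 - F_23 F_24.
Computing: F_41 = 165580141, F_42 = 267914296, F_23 = 28657, F_24 = 46368.
Sum = 165580141 * 267914296 - 28657 * 46368 = 44361285578827960.

44361285578827960


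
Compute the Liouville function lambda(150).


The Liouville function is lambda(k) = (-1)^Omega(k), where Omega(k) counts the prime factors of k with multiplicity.
Factoring: 150 = 2 * 3 * 5 * 5, so Omega(150) = 4.
lambda(150) = (-1)^4 = 1.

1


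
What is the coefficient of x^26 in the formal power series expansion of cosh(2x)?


The Maclaurin series is cosh(t) = sum_{m>=0} t^(2m) / (2m)!, so substituting t = 2x, only even powers of x are nonzero, with coefficient of x^(2m) equal to 2^(2m) / (2m)!.
For x^26 the coefficient is 2^26/26! = 67108864/403291461126605635584000000 = 8/48076088562799171875.

8/48076088562799171875


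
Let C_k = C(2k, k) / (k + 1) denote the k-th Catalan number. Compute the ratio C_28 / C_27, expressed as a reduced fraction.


Using C_k = (2k)! / (k! (k+1)!), the ratio C_{k+1}/C_k simplifies to
C_{k+1}/C_k = [(2k+2)! / ((k+1)! (k+2)!)] * [k! (k+1)! / (2k)!]
 = (2k+2)(2k+1) / ((k+1)(k+2)) = 2(2k+1) / (k+2).
For k = 27: 2(2*27 + 1) / (27 + 2) = 110/29 = 110/29.

110/29


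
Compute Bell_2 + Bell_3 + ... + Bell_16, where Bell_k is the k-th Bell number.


Recall Bell_k counts set partitions of a k-set (with Bell_0 = 1 by convention).
Bell_2 through Bell_16: 2, 5, 15, 52, 203, 877, 4140, 21147, 115975, 678570, 4213597, 27644437, 190899322, 1382958545, 10480142147
Sum = 2 + 5 + 15 + 52 + 203 + 877 + 4140 + 21147 + 115975 + 678570 + 4213597 + 27644437 + 190899322 + 1382958545 + 10480142147 = 12086679034.

12086679034


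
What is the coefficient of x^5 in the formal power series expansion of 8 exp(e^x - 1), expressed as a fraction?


exp(e^x - 1) is the exponential generating function for the Bell numbers Bell_k: exp(e^x - 1) = sum_{k>=0} Bell_k x^k / k!.
So the coefficient of x^5 in 8 exp(e^x - 1) is 8 Bell_5 / 5!.
Computing: Bell_5 = 52 and 5! = 120, giving
8 * 52/120 = 52/15.

52/15


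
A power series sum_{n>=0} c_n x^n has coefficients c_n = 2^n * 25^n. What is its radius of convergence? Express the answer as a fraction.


By the root test (Cauchy-Hadamard), the radius is R = 1 / limsup_n |c_n|^(1/n).
Here |c_n|^(1/n) = (2^n * 25^n)^(1/n) = 2 * 25 = 50 for all n.
So R = 1/50 = 1/50.

1/50


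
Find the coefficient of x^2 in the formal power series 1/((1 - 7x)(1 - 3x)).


By partial fractions or Cauchy convolution:
The coefficient equals sum_{k=0}^{2} 7^k * 3^(2-k).
= 79

79


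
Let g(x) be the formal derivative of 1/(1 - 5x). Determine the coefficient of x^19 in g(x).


Differentiate termwise: d/dx sum_{k>=0} 5^k x^k = sum_{k>=1} k 5^k x^(k-1) = sum_{j>=0} (j+1) 5^(j+1) x^j.
Equivalently, d/dx [1/(1 - 5x)] = 5/(1 - 5x)^2.
For j = 19: 20 * 5^20 = 20 * 95367431640625 = 1907348632812500.

1907348632812500


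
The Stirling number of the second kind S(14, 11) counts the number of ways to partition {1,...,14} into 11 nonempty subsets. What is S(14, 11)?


Using the explicit formula S(n,k) = (1/k!) sum_{j=0}^{k} (-1)^(k-j) C(k,j) j^n:
S(14, 11) = 66066
Equivalently, S(n,k) is n! times the coefficient of x^n in the EGF (e^x - 1)^k / k!.

66066


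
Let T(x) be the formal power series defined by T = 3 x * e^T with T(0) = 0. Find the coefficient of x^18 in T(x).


Apply the Lagrange inversion formula: if T = 3 x * phi(T) with phi(t) = e^t, then
[x^n] T = 3^n * (1/n) [t^(n-1)] phi(t)^n = 3^n * (1/n) [t^(n-1)] e^(n t) = 3^n * (1/n) * n^(n-1) / (n-1)! = 3^n * n^(n-1) / n!.
When c = 1 this is the Cayley count of rooted labeled trees on n vertices, divided by n!.
For n = 18: 3^18 * 18^17 / 18! = 387420489 * 2185911559738696531968/6402373705728000 = 1969541804367222465762/14889875.

1969541804367222465762/14889875


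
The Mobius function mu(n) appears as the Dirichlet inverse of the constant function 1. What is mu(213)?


213 = 3 * 71 (all distinct primes).
mu(213) = (-1)^2 = 1

1


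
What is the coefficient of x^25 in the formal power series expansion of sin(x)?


The Maclaurin series is sin(t) = sum_{k>=0} (-1)^k t^(2k+1) / (2k+1)!, so substituting t = x, only odd powers of x are nonzero, with coefficient of x^(2k+1) equal to (-1)^k / (2k+1)!.
Write 25 = 2*12 + 1, giving the coefficient (-1)^12 / 25! = 1/15511210043330985984000000 = 1/15511210043330985984000000.

1/15511210043330985984000000


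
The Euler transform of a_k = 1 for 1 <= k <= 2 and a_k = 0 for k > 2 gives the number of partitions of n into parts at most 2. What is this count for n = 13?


Partitions of 13 into parts at most 2:
Using generating function (1-x)^(-1)(1-x^2)^(-1),
the coefficient of x^13 = 7

7


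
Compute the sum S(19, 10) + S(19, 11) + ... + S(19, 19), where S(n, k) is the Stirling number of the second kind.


By definition, S(n, k) counts partitions of an n-set into exactly k nonempty blocks.
Computing row n = 19 for k = 10..19:
S(19, k): 477297033785, 129413217791, 23466951300, 2892439160, 243577530, 13916778, 527136, 12597, 171, 1
Sum = 633327676249.

633327676249


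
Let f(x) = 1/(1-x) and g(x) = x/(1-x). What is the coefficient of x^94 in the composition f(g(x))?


First simplify the composition: f(g(x)) = 1/(1 - x/(1-x)) = (1-x)/((1-x) - x) = (1-x)/(1-2x).
Now extract the coefficient. Write (1-x)/(1-2x) = 1/(1-2x) - x/(1-2x).
The coefficient of x^n in 1/(1-2x) is 2^n, and in x/(1-2x) is 2^(n-1) (for n >= 1).
So the coefficient of x^94 is 2^94 - 2^93 = 19807040628566084398385987584 - 9903520314283042199192993792 = 9903520314283042199192993792.

9903520314283042199192993792


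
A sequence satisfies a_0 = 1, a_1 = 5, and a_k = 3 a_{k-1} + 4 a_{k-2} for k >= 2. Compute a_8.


The characteristic equation is t^2 - 3 t - 4 = 0, with roots r_1 = 4 and r_2 = -1 (so c_1 = r_1 + r_2, c_2 = -r_1 r_2 as required).
One can use the closed form a_n = A r_1^n + B r_2^n, but direct iteration is more reliable:
a_0 = 1, a_1 = 5, a_2 = 19, a_3 = 77, a_4 = 307, a_5 = 1229, a_6 = 4915, a_7 = 19661, a_8 = 78643.
So a_8 = 78643.

78643


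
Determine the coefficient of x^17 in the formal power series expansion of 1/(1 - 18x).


The geometric series identity gives 1/(1 - c x) = sum_{k>=0} c^k x^k, so the coefficient of x^k is c^k.
Here c = 18 and k = 17.
Computing: 18^17 = 2185911559738696531968

2185911559738696531968


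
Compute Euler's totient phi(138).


phi(n) counts integers in [1, n] coprime to n. Using the multiplicative formula phi(n) = n * prod_{p | n} (1 - 1/p):
138 = 2 * 3 * 23, so
phi(138) = 138 * (1 - 1/2) * (1 - 1/3) * (1 - 1/23) = 44.

44


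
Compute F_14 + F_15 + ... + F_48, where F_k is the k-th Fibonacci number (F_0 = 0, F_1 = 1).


Use the identity sum_{k=0}^{N} F_k = F_{N+2} - 1 (which follows from F_{k+2} - F_{k+1} = F_k). Then
sum_{k=14}^{48} F_k = (F_{50} - 1) - (F_{15} - 1) = F_{50} - F_{15}.
Computing: F_{50} = 12586269025, F_{15} = 610, so
Sum = 12586269025 - 610 = 12586268415.

12586268415


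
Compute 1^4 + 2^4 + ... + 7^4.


This power sum has a closed form given by Faulhaber's formula
sum_{k=1}^{m} k^p = (1 / (p + 1)) * sum_{j=0}^{p} C(p + 1, j) B_j m^(p + 1 - j),
but for small m direct computation is fastest:
1 + 16 + 81 + 256 + 625 + 1296 + 2401 = 4676.

4676


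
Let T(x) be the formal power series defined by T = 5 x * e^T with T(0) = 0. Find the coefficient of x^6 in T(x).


Apply the Lagrange inversion formula: if T = 5 x * phi(T) with phi(t) = e^t, then
[x^n] T = 5^n * (1/n) [t^(n-1)] phi(t)^n = 5^n * (1/n) [t^(n-1)] e^(n t) = 5^n * (1/n) * n^(n-1) / (n-1)! = 5^n * n^(n-1) / n!.
When c = 1 this is the Cayley count of rooted labeled trees on n vertices, divided by n!.
For n = 6: 5^6 * 6^5 / 6! = 15625 * 7776/720 = 168750.

168750


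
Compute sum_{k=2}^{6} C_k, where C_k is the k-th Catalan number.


C_2 through C_6: 2, 5, 14, 42, 132
Sum = 2 + 5 + 14 + 42 + 132
= 195

195


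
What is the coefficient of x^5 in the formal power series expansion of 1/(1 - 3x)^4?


The general identity 1/(1 - c x)^r = sum_{k>=0} c^k C(k + r - 1, r - 1) x^k follows by substituting y = c x into 1/(1 - y)^r = sum_{k>=0} C(k + r - 1, r - 1) y^k.
For c = 3, r = 4, k = 5:
3^5 * C(8, 3) = 243 * 56 = 13608.

13608


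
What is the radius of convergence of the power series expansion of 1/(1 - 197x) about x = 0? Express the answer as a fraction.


Expanding 1/(1 - 197x) = sum_{k>=0} 197^k x^k, the series converges when |197x| < 1, i.e., |x| < 1/197.
So the radius of convergence is 1/197 = 1/197.

1/197


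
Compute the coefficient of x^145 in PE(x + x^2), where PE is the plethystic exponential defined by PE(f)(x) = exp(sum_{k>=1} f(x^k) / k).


With f(x) = x + x^2, the exponent is sum_{k>=1} (x^k + x^(2k)) / k = -ln(1 - x) - ln(1 - x^2). Exponentiating:
PE(x + x^2) = 1 / ((1 - x)(1 - x^2)).
This is the generating function for partitions of n into parts of size 1 or 2. The number of 2's can be any j in 0..72, and the rest are 1's, so
[x^145] = floor(145/2) + 1 = 73.

73


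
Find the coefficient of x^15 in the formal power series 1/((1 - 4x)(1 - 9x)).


By partial fractions or Cauchy convolution:
The coefficient equals sum_{k=0}^{15} 4^k * 9^(15-k).
= 370603178776909

370603178776909


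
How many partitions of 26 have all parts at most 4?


Using the generating function (1-x)^(-1)(1-x^2)^(-1)...(1-x^4)^(-1),
the coefficient of x^26 counts these restricted partitions.
Result = 206

206


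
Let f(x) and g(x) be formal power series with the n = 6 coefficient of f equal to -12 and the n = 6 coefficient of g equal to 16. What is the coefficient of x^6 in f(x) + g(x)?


Addition of formal power series is termwise.
The coefficient of x^6 in f + g = -12 + 16
= 4

4


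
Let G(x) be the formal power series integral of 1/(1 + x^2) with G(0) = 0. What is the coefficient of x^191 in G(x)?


1/(1 + x^2) = sum_{j>=0} (-1)^j x^(2j). Integrating termwise with G(0) = 0:
G(x) = sum_{j>=0} (-1)^j x^(2j+1) / (2j+1) = arctan(x).
Only odd powers are nonzero. For x^191 write 191 = 2*95 + 1, giving
(-1)^95 / 191 = -1/191 = -1/191.

-1/191


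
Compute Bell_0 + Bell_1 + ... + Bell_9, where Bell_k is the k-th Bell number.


Recall Bell_k counts set partitions of a k-set (with Bell_0 = 1 by convention).
Bell_0 through Bell_9: 1, 1, 2, 5, 15, 52, 203, 877, 4140, 21147
Sum = 1 + 1 + 2 + 5 + 15 + 52 + 203 + 877 + 4140 + 21147 = 26443.

26443


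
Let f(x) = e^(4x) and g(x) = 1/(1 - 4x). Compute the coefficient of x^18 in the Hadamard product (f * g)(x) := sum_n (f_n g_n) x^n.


Expanding: f_k = 4^k/k! (from e^(4x)) and g_k = 4^k (from 1/(1 - 4x)). So the Hadamard coefficient (f * g)_k = 4^k 4^k / k! = (16)^k / k!.
For k = 18: 16^18/18! = 4722366482869645213696/6402373705728000 = 72057594037927936/97692469875.

72057594037927936/97692469875


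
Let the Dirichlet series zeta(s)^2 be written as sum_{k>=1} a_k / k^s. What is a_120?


The Dirichlet convolution of the constant function 1 with itself gives (1 * 1)(k) = sum_{d | k} 1 = d(k), the number of positive divisors of k.
Since zeta(s) = sum_{k>=1} 1/k^s, we have zeta(s)^2 = sum_{k>=1} d(k)/k^s, so a_k = d(k).
For k = 120: the divisors are 1, 2, 3, 4, 5, 6, 8, 10, 12, 15, 20, 24, 30, 40, 60, 120.
Count = 16.

16


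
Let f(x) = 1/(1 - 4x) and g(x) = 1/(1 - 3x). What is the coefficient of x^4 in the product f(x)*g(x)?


The coefficient of x^n in f*g is the Cauchy product: sum_{k=0}^{n} a^k * b^(n-k).
With a=4, b=3, n=4:
sum_{k=0}^{4} 4^k * 3^(4-k)
= 781

781


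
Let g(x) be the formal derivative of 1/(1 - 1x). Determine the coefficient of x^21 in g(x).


Differentiate termwise: d/dx sum_{k>=0} 1^k x^k = sum_{k>=1} k 1^k x^(k-1) = sum_{j>=0} (j+1) 1^(j+1) x^j.
Equivalently, d/dx [1/(1 - 1x)] = 1/(1 - 1x)^2.
For j = 21: 22 * 1^22 = 22 * 1 = 22.

22


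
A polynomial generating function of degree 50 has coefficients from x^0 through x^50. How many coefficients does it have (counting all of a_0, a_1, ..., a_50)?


A polynomial of degree 50 takes the form a_0 + a_1 x + ... + a_50 x^50.
The number of coefficients is 50 + 1 = 51.

51


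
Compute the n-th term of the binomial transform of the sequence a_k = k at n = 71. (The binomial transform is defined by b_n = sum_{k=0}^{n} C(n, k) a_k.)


With a_k = k, b_n = sum_{k=0}^{n} C(n, k) k. Using k * C(n, k) = n * C(n-1, k-1) gives b_n = n * sum_{k>=1} C(n-1, k-1) = n * 2^(n-1).
For n = 71: 71 * 2^70 = 71 * 1180591620717411303424 = 83822005070936202543104.

83822005070936202543104


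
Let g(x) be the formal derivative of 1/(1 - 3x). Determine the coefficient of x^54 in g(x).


Differentiate termwise: d/dx sum_{k>=0} 3^k x^k = sum_{k>=1} k 3^k x^(k-1) = sum_{j>=0} (j+1) 3^(j+1) x^j.
Equivalently, d/dx [1/(1 - 3x)] = 3/(1 - 3x)^2.
For j = 54: 55 * 3^55 = 55 * 174449211009120179071170507 = 9594706605501609848914377885.

9594706605501609848914377885


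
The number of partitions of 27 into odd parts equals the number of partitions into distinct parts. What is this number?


Computing partitions of 27 into odd parts (1, 3, 5, ...):
Using the generating function prod_{k>=0} 1/(1-x^(2k+1)),
the count is 192

192


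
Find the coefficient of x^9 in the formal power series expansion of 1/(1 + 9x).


Write 1/(1 + c x) = 1/(1 - (-c) x) and apply the geometric-series identity
1/(1 - y) = sum_{k>=0} y^k to get 1/(1 + c x) = sum_{k>=0} (-c)^k x^k.
So the coefficient of x^k is (-c)^k = (-1)^k * c^k.
Here c = 9 and k = 9:
(-9)^9 = -1 * 387420489 = -387420489

-387420489


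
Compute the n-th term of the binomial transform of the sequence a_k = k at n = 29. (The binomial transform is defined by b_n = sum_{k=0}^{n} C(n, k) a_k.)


With a_k = k, b_n = sum_{k=0}^{n} C(n, k) k. Using k * C(n, k) = n * C(n-1, k-1) gives b_n = n * sum_{k>=1} C(n-1, k-1) = n * 2^(n-1).
For n = 29: 29 * 2^28 = 29 * 268435456 = 7784628224.

7784628224


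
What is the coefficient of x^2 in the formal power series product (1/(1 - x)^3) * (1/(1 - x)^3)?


Combine the factors: (1/(1 - x)^3) * (1/(1 - x)^3) = 1/(1 - x)^6.
Then use 1/(1 - x)^r = sum_{k>=0} C(k + r - 1, r - 1) x^k with r = 6 and k = 2:
C(7, 5) = 21.

21


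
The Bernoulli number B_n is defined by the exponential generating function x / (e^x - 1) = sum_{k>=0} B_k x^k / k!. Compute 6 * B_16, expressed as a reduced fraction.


Bernoulli numbers can also be computed recursively via B_0 = 1 and sum_{j=0}^{m} C(m+1, j) B_j = 0 for m >= 1. Odd-index Bernoulli numbers vanish for k >= 3.
Computing B_16 = -3617/510, so 6 * B_16 = 6 * -3617/510 = -3617/85.

-3617/85


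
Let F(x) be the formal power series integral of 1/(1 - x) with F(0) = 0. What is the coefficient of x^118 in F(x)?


1/(1 - x) = sum_{k>=0} x^k. Integrating termwise and using F(0) = 0 gives
F(x) = sum_{k>=0} x^(k+1) / (k+1) = sum_{m>=1} x^m / m = -ln(1 - x).
So the coefficient of x^118 is 1/118 = 1/118.

1/118


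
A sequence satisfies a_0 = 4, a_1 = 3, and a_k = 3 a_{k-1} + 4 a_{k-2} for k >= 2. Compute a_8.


The characteristic equation is t^2 - 3 t - 4 = 0, with roots r_1 = 4 and r_2 = -1 (so c_1 = r_1 + r_2, c_2 = -r_1 r_2 as required).
One can use the closed form a_n = A r_1^n + B r_2^n, but direct iteration is more reliable:
a_0 = 4, a_1 = 3, a_2 = 25, a_3 = 87, a_4 = 361, a_5 = 1431, a_6 = 5737, a_7 = 22935, a_8 = 91753.
So a_8 = 91753.

91753


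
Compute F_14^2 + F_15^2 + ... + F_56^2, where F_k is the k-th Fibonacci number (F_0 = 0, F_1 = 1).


There is a standard identity sum_{k=0}^{N} F_k^2 = F_N * F_{N+1} (proved inductively from the telescoping relation F_k^2 = F_k F_{k+1} - F_{k-1} F_k). Then
sum_{k=14}^{56} F_k^2 = F_56 F_57 - F_13 F_14.
Computing: F_56 = 225851433717, F_57 = 365435296162, F_13 = 233, F_14 = 377.
Sum = 225851433717 * 365435296162 - 233 * 377 = 82534085568984207406313.

82534085568984207406313


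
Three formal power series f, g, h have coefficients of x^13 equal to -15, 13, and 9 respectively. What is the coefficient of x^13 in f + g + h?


Series addition is componentwise:
-15 + 13 + 9
= 7

7


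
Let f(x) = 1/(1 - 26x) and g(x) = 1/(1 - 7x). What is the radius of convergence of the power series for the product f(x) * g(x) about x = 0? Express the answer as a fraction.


The radius of 1/(1 - 26x) is 1/26 (nearest singularity at x = 1/26), and the radius of 1/(1 - 7x) is 1/7.
The product f(x)*g(x) = 1/((1 - 26x)(1 - 7x)) has singularities at both 1/26 and 1/7, so its radius of convergence is the distance to the nearest one:
min(1/26, 1/7) = 1/26.

1/26


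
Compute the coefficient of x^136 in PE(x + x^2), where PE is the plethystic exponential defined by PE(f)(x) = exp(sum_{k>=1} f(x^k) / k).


With f(x) = x + x^2, the exponent is sum_{k>=1} (x^k + x^(2k)) / k = -ln(1 - x) - ln(1 - x^2). Exponentiating:
PE(x + x^2) = 1 / ((1 - x)(1 - x^2)).
This is the generating function for partitions of n into parts of size 1 or 2. The number of 2's can be any j in 0..68, and the rest are 1's, so
[x^136] = floor(136/2) + 1 = 69.

69


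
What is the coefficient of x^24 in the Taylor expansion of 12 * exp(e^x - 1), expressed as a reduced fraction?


exp(e^x - 1) = sum_{k>=0} Bell_k x^k / k!, where Bell_k is the k-th Bell number.
So the coefficient of x^24 is 12 * Bell_24 / 24!.
Computing: Bell_24 = 445958869294805289 and 24! = 620448401733239439360000, giving
12 * 445958869294805289/620448401733239439360000 = 148652956431601763/17234677825923317760000.

148652956431601763/17234677825923317760000


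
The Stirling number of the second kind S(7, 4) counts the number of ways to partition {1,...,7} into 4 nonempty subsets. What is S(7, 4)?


Using the explicit formula S(n,k) = (1/k!) sum_{j=0}^{k} (-1)^(k-j) C(k,j) j^n:
S(7, 4) = 350
Equivalently, S(n,k) is n! times the coefficient of x^n in the EGF (e^x - 1)^k / k!.

350


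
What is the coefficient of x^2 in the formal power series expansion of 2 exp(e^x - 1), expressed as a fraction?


exp(e^x - 1) is the exponential generating function for the Bell numbers Bell_k: exp(e^x - 1) = sum_{k>=0} Bell_k x^k / k!.
So the coefficient of x^2 in 2 exp(e^x - 1) is 2 Bell_2 / 2!.
Computing: Bell_2 = 2 and 2! = 2, giving
2 * 2/2 = 2.

2


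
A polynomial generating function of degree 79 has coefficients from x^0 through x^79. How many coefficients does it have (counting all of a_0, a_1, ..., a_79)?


A polynomial of degree 79 takes the form a_0 + a_1 x + ... + a_79 x^79.
The number of coefficients is 79 + 1 = 80.

80


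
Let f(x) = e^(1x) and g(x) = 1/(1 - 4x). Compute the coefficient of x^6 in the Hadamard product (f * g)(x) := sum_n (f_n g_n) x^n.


Expanding: f_k = 1^k/k! (from e^(1x)) and g_k = 4^k (from 1/(1 - 4x)). So the Hadamard coefficient (f * g)_k = 1^k 4^k / k! = (4)^k / k!.
For k = 6: 4^6/6! = 4096/720 = 256/45.

256/45


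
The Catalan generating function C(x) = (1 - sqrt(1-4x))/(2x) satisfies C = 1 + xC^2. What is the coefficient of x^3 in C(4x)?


Substituting x -> 4x scales the n-th coefficient by 4^n, so [x^3] C(4x) = 4^3 * C_3.
C_3 = C(2*3, 3)/(4) = 20/4 = 5.
So 4^3 * 5 = 64 * 5 = 320.

320


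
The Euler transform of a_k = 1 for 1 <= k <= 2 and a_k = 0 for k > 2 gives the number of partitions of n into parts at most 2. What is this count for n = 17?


Partitions of 17 into parts at most 2:
Using generating function (1-x)^(-1)(1-x^2)^(-1),
the coefficient of x^17 = 9

9


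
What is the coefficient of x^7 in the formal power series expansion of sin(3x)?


The Maclaurin series is sin(t) = sum_{k>=0} (-1)^k t^(2k+1) / (2k+1)!, so substituting t = 3x, only odd powers of x are nonzero, with coefficient of x^(2k+1) equal to (-1)^k 3^(2k+1) / (2k+1)!.
Write 7 = 2*3 + 1, giving the coefficient (-1)^3 * 3^7 / 7! = -2187/5040 = -243/560.

-243/560


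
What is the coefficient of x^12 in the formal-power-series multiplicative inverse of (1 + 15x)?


The inverse is 1/(1 + 15x). Apply the geometric identity 1/(1 - y) = sum_{k>=0} y^k with y = -15x:
1/(1 + 15x) = sum_{k>=0} (-15)^k x^k.
So the coefficient of x^12 is (-15)^12 = 129746337890625.

129746337890625


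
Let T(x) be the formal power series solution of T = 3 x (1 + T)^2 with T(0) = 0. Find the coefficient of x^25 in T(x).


Apply the Lagrange inversion formula: if T = 3 x * phi(T) with phi(t) = (1 + t)^2, then [x^n] T = 3^n * (1/n) [t^(n-1)] phi(t)^n = 3^n * (1/n) [t^(n-1)] (1 + t)^(2n) = 3^n * (1/n) C(2n, n-1).
Using the identity C(2n, n-1) = C(2n, n) * n / (n+1), the unscaled factor equals C(2n, n) / (n+1) = C_n, the n-th Catalan number.
For n = 25: C_25 = C(50, 25) / 26 = 126410606437752/26 = 4861946401452.
With the 3^25 = 847288609443 factor, the coefficient is 847288609443 * 4861946401452 = 4119471805672662916111236.

4119471805672662916111236


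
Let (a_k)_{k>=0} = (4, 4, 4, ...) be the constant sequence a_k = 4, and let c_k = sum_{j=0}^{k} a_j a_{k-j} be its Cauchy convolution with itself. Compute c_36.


Since a_j = 4 for all j >= 0, the convolution sum becomes
c_k = sum_{j=0}^{k} 4 * 4 = 16 * (k + 1).
Equivalently, the generating function of (a_k) is 4/(1 - x) and its square is 16/(1 - x)^2 = sum_{k>=0} 16(k + 1) x^k.
For k = 36: 16 * 37 = 592.

592


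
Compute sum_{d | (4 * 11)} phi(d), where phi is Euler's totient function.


First, 4 * 11 = 44. One classical identity is sum_{d | n} phi(d) = n (each k in [1, n] has a unique gcd with n, and among the k's with gcd(k, n) = n/d there are phi(d) of them). So the sum equals 44. We also verify directly:
Divisors of 44: 1, 2, 4, 11, 22, 44.
phi values: 1, 1, 2, 10, 10, 20.
Sum = 44.

44


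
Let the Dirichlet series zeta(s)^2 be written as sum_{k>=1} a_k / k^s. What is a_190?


The Dirichlet convolution of the constant function 1 with itself gives (1 * 1)(k) = sum_{d | k} 1 = d(k), the number of positive divisors of k.
Since zeta(s) = sum_{k>=1} 1/k^s, we have zeta(s)^2 = sum_{k>=1} d(k)/k^s, so a_k = d(k).
For k = 190: the divisors are 1, 2, 5, 10, 19, 38, 95, 190.
Count = 8.

8


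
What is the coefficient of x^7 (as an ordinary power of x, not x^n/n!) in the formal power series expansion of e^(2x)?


The exponential series is e^y = sum_{k>=0} y^k / k!. Substituting y = 2x gives
e^(2x) = sum_{k>=0} 2^k x^k / k!.
So the coefficient of x^n is a^n/n! with a = 2, n = 7:
2^7 / 7! = 128/5040 = 8/315

8/315


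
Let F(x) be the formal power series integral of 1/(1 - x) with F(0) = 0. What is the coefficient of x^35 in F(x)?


1/(1 - x) = sum_{k>=0} x^k. Integrating termwise and using F(0) = 0 gives
F(x) = sum_{k>=0} x^(k+1) / (k+1) = sum_{m>=1} x^m / m = -ln(1 - x).
So the coefficient of x^35 is 1/35 = 1/35.

1/35


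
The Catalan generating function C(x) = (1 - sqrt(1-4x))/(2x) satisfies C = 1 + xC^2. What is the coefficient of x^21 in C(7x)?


Substituting x -> 7x scales the n-th coefficient by 7^n, so [x^21] C(7x) = 7^21 * C_21.
C_21 = C(2*21, 21)/(22) = 538257874440/22 = 24466267020.
So 7^21 * 24466267020 = 558545864083284007 * 24466267020 = 13665532253578254033757549140.

13665532253578254033757549140


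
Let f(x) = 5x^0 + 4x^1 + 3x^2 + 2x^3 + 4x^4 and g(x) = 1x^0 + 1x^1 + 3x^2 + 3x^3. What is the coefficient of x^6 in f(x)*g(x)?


Cauchy product at x^6:
2*3 + 4*3
= 18

18


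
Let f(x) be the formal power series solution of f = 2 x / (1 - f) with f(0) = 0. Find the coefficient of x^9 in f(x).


Apply Lagrange inversion: f = 2 x * phi(f) with phi(t) = 1/(1 - t), so
[x^n] f = 2^n * (1/n) [t^(n-1)] phi(t)^n = 2^n * (1/n) [t^(n-1)] (1 - t)^(-n) = 2^n * (1/n) C(2n - 2, n - 1) = 2^n * C_{n-1}.
For n = 9: C_8 = C(16, 8) / 9 = 12870/9 = 1430.
With the 2^9 = 512 factor, the coefficient is 512 * 1430 = 732160.

732160


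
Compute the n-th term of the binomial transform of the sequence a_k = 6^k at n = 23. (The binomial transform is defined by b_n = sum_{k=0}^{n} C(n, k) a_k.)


With a_k = 6^k, b_n = sum_{k=0}^{n} C(n, k) 6^k = (1 + 6)^n by the binomial theorem.
For n = 23: (1 + 6)^23 = 7^23 = 27368747340080916343.

27368747340080916343


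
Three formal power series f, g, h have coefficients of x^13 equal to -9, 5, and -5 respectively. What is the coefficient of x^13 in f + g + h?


Series addition is componentwise:
-9 + 5 + -5
= -9

-9


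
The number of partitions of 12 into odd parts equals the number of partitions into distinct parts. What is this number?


Computing partitions of 12 into odd parts (1, 3, 5, ...):
Using the generating function prod_{k>=0} 1/(1-x^(2k+1)),
the count is 15

15


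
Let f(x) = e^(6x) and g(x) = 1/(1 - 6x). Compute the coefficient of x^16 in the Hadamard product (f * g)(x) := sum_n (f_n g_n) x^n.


Expanding: f_k = 6^k/k! (from e^(6x)) and g_k = 6^k (from 1/(1 - 6x)). So the Hadamard coefficient (f * g)_k = 6^k 6^k / k! = (36)^k / k!.
For k = 16: 36^16/16! = 7958661109946400884391936/20922789888000 = 333167437850738688/875875.

333167437850738688/875875


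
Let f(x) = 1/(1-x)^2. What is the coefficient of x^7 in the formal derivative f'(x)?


Differentiate: d/dx [ 1/(1-x)^r ] = r / (1-x)^(r+1).
Here r = 2, so f'(x) = 2 / (1-x)^3.
The expansion of 1/(1-x)^(r+1) has coefficient of x^n equal to C(n+r, r).
So the coefficient of x^7 in f'(x) is
2 * C(9, 2) = 2 * 36 = 72

72


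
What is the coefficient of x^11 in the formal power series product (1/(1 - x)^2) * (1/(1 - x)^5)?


Combine the factors: (1/(1 - x)^2) * (1/(1 - x)^5) = 1/(1 - x)^7.
Then use 1/(1 - x)^r = sum_{k>=0} C(k + r - 1, r - 1) x^k with r = 7 and k = 11:
C(17, 6) = 12376.

12376


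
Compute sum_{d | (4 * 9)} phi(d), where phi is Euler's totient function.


First, 4 * 9 = 36. One classical identity is sum_{d | n} phi(d) = n (each k in [1, n] has a unique gcd with n, and among the k's with gcd(k, n) = n/d there are phi(d) of them). So the sum equals 36. We also verify directly:
Divisors of 36: 1, 2, 3, 4, 6, 9, 12, 18, 36.
phi values: 1, 1, 2, 2, 2, 6, 4, 6, 12.
Sum = 36.

36


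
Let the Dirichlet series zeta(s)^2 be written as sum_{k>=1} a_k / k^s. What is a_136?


The Dirichlet convolution of the constant function 1 with itself gives (1 * 1)(k) = sum_{d | k} 1 = d(k), the number of positive divisors of k.
Since zeta(s) = sum_{k>=1} 1/k^s, we have zeta(s)^2 = sum_{k>=1} d(k)/k^s, so a_k = d(k).
For k = 136: the divisors are 1, 2, 4, 8, 17, 34, 68, 136.
Count = 8.

8


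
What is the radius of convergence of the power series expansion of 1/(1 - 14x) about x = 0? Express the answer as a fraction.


Expanding 1/(1 - 14x) = sum_{k>=0} 14^k x^k, the series converges when |14x| < 1, i.e., |x| < 1/14.
So the radius of convergence is 1/14 = 1/14.

1/14


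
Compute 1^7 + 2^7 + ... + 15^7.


This power sum has a closed form given by Faulhaber's formula
sum_{k=1}^{m} k^p = (1 / (p + 1)) * sum_{j=0}^{p} C(p + 1, j) B_j m^(p + 1 - j),
but for small m direct computation is fastest:
1 + 128 + 2187 + 16384 + 78125 + 279936 + 823543 + 2097152 + 4782969 + 10000000 + 19487171 + 35831808 + 62748517 + 105413504 + 170859375 = 412420800.

412420800


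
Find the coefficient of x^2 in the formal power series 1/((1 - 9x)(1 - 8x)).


By partial fractions or Cauchy convolution:
The coefficient equals sum_{k=0}^{2} 9^k * 8^(2-k).
= 217

217
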